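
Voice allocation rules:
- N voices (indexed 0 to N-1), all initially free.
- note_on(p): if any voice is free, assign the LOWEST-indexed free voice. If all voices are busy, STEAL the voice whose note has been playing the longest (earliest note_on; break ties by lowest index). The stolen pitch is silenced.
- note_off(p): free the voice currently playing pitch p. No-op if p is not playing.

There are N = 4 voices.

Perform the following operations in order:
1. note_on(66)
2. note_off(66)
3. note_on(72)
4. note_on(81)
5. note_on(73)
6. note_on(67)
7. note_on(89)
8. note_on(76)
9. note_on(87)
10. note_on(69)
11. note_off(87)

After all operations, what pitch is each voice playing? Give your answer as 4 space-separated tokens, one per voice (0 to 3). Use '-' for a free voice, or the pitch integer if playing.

Answer: 89 76 - 69

Derivation:
Op 1: note_on(66): voice 0 is free -> assigned | voices=[66 - - -]
Op 2: note_off(66): free voice 0 | voices=[- - - -]
Op 3: note_on(72): voice 0 is free -> assigned | voices=[72 - - -]
Op 4: note_on(81): voice 1 is free -> assigned | voices=[72 81 - -]
Op 5: note_on(73): voice 2 is free -> assigned | voices=[72 81 73 -]
Op 6: note_on(67): voice 3 is free -> assigned | voices=[72 81 73 67]
Op 7: note_on(89): all voices busy, STEAL voice 0 (pitch 72, oldest) -> assign | voices=[89 81 73 67]
Op 8: note_on(76): all voices busy, STEAL voice 1 (pitch 81, oldest) -> assign | voices=[89 76 73 67]
Op 9: note_on(87): all voices busy, STEAL voice 2 (pitch 73, oldest) -> assign | voices=[89 76 87 67]
Op 10: note_on(69): all voices busy, STEAL voice 3 (pitch 67, oldest) -> assign | voices=[89 76 87 69]
Op 11: note_off(87): free voice 2 | voices=[89 76 - 69]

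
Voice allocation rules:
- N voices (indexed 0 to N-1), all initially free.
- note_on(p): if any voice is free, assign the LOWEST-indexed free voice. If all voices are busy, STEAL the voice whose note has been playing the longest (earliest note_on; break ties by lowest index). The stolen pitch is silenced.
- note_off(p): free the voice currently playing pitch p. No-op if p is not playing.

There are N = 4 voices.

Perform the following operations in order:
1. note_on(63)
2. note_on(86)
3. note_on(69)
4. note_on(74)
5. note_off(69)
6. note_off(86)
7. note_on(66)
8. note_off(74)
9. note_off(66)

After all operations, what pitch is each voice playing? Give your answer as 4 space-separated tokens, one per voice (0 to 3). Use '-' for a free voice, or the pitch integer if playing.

Answer: 63 - - -

Derivation:
Op 1: note_on(63): voice 0 is free -> assigned | voices=[63 - - -]
Op 2: note_on(86): voice 1 is free -> assigned | voices=[63 86 - -]
Op 3: note_on(69): voice 2 is free -> assigned | voices=[63 86 69 -]
Op 4: note_on(74): voice 3 is free -> assigned | voices=[63 86 69 74]
Op 5: note_off(69): free voice 2 | voices=[63 86 - 74]
Op 6: note_off(86): free voice 1 | voices=[63 - - 74]
Op 7: note_on(66): voice 1 is free -> assigned | voices=[63 66 - 74]
Op 8: note_off(74): free voice 3 | voices=[63 66 - -]
Op 9: note_off(66): free voice 1 | voices=[63 - - -]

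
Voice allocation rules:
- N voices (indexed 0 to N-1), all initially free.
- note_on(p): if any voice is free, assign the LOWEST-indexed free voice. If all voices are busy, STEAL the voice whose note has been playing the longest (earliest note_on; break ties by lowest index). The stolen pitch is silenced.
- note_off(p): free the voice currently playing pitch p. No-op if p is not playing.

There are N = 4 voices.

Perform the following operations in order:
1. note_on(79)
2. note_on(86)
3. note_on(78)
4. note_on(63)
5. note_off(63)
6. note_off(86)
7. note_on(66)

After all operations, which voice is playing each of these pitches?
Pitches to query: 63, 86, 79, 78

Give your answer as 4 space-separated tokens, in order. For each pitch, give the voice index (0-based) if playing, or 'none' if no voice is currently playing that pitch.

Answer: none none 0 2

Derivation:
Op 1: note_on(79): voice 0 is free -> assigned | voices=[79 - - -]
Op 2: note_on(86): voice 1 is free -> assigned | voices=[79 86 - -]
Op 3: note_on(78): voice 2 is free -> assigned | voices=[79 86 78 -]
Op 4: note_on(63): voice 3 is free -> assigned | voices=[79 86 78 63]
Op 5: note_off(63): free voice 3 | voices=[79 86 78 -]
Op 6: note_off(86): free voice 1 | voices=[79 - 78 -]
Op 7: note_on(66): voice 1 is free -> assigned | voices=[79 66 78 -]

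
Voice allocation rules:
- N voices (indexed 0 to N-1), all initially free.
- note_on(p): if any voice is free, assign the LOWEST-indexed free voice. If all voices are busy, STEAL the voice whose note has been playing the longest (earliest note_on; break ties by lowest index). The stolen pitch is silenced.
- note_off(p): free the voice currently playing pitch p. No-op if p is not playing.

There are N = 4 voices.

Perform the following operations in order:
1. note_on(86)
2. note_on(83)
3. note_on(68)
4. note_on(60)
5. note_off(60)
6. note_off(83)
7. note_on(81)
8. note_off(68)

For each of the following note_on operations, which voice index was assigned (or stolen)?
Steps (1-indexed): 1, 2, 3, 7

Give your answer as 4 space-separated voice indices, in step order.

Answer: 0 1 2 1

Derivation:
Op 1: note_on(86): voice 0 is free -> assigned | voices=[86 - - -]
Op 2: note_on(83): voice 1 is free -> assigned | voices=[86 83 - -]
Op 3: note_on(68): voice 2 is free -> assigned | voices=[86 83 68 -]
Op 4: note_on(60): voice 3 is free -> assigned | voices=[86 83 68 60]
Op 5: note_off(60): free voice 3 | voices=[86 83 68 -]
Op 6: note_off(83): free voice 1 | voices=[86 - 68 -]
Op 7: note_on(81): voice 1 is free -> assigned | voices=[86 81 68 -]
Op 8: note_off(68): free voice 2 | voices=[86 81 - -]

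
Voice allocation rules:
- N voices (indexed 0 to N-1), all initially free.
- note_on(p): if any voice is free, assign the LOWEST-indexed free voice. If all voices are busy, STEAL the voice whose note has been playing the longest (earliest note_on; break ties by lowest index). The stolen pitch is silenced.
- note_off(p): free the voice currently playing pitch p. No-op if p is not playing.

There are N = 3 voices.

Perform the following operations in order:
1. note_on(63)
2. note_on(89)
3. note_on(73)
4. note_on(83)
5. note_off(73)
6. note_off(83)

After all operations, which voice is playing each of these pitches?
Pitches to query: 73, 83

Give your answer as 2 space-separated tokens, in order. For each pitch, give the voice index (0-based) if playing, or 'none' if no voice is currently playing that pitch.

Op 1: note_on(63): voice 0 is free -> assigned | voices=[63 - -]
Op 2: note_on(89): voice 1 is free -> assigned | voices=[63 89 -]
Op 3: note_on(73): voice 2 is free -> assigned | voices=[63 89 73]
Op 4: note_on(83): all voices busy, STEAL voice 0 (pitch 63, oldest) -> assign | voices=[83 89 73]
Op 5: note_off(73): free voice 2 | voices=[83 89 -]
Op 6: note_off(83): free voice 0 | voices=[- 89 -]

Answer: none none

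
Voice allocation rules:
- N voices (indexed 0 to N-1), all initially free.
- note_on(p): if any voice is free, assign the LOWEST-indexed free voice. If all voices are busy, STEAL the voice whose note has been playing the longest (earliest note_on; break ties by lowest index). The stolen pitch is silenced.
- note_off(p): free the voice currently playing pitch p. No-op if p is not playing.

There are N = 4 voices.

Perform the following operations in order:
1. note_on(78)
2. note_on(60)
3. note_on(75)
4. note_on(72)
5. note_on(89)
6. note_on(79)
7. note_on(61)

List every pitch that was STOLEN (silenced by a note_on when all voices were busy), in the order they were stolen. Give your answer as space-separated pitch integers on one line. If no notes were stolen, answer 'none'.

Answer: 78 60 75

Derivation:
Op 1: note_on(78): voice 0 is free -> assigned | voices=[78 - - -]
Op 2: note_on(60): voice 1 is free -> assigned | voices=[78 60 - -]
Op 3: note_on(75): voice 2 is free -> assigned | voices=[78 60 75 -]
Op 4: note_on(72): voice 3 is free -> assigned | voices=[78 60 75 72]
Op 5: note_on(89): all voices busy, STEAL voice 0 (pitch 78, oldest) -> assign | voices=[89 60 75 72]
Op 6: note_on(79): all voices busy, STEAL voice 1 (pitch 60, oldest) -> assign | voices=[89 79 75 72]
Op 7: note_on(61): all voices busy, STEAL voice 2 (pitch 75, oldest) -> assign | voices=[89 79 61 72]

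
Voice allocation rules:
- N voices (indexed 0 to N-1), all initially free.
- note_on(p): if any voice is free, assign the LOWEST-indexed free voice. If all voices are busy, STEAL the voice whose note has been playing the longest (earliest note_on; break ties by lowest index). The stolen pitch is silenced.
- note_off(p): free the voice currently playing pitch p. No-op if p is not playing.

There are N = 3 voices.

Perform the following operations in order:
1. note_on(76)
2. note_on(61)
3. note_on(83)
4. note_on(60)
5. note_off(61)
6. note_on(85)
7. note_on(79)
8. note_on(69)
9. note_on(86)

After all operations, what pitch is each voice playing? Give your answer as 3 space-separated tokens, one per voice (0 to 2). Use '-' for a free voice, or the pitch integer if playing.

Answer: 69 86 79

Derivation:
Op 1: note_on(76): voice 0 is free -> assigned | voices=[76 - -]
Op 2: note_on(61): voice 1 is free -> assigned | voices=[76 61 -]
Op 3: note_on(83): voice 2 is free -> assigned | voices=[76 61 83]
Op 4: note_on(60): all voices busy, STEAL voice 0 (pitch 76, oldest) -> assign | voices=[60 61 83]
Op 5: note_off(61): free voice 1 | voices=[60 - 83]
Op 6: note_on(85): voice 1 is free -> assigned | voices=[60 85 83]
Op 7: note_on(79): all voices busy, STEAL voice 2 (pitch 83, oldest) -> assign | voices=[60 85 79]
Op 8: note_on(69): all voices busy, STEAL voice 0 (pitch 60, oldest) -> assign | voices=[69 85 79]
Op 9: note_on(86): all voices busy, STEAL voice 1 (pitch 85, oldest) -> assign | voices=[69 86 79]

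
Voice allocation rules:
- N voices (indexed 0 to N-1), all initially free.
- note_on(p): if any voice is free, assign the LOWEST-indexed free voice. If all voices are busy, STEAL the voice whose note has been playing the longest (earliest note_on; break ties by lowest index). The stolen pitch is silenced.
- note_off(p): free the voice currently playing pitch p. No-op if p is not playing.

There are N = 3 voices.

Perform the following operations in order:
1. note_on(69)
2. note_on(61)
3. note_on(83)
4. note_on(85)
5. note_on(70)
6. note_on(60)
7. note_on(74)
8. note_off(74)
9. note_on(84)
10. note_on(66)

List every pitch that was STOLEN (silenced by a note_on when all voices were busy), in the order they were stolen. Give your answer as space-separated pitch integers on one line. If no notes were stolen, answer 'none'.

Answer: 69 61 83 85 70

Derivation:
Op 1: note_on(69): voice 0 is free -> assigned | voices=[69 - -]
Op 2: note_on(61): voice 1 is free -> assigned | voices=[69 61 -]
Op 3: note_on(83): voice 2 is free -> assigned | voices=[69 61 83]
Op 4: note_on(85): all voices busy, STEAL voice 0 (pitch 69, oldest) -> assign | voices=[85 61 83]
Op 5: note_on(70): all voices busy, STEAL voice 1 (pitch 61, oldest) -> assign | voices=[85 70 83]
Op 6: note_on(60): all voices busy, STEAL voice 2 (pitch 83, oldest) -> assign | voices=[85 70 60]
Op 7: note_on(74): all voices busy, STEAL voice 0 (pitch 85, oldest) -> assign | voices=[74 70 60]
Op 8: note_off(74): free voice 0 | voices=[- 70 60]
Op 9: note_on(84): voice 0 is free -> assigned | voices=[84 70 60]
Op 10: note_on(66): all voices busy, STEAL voice 1 (pitch 70, oldest) -> assign | voices=[84 66 60]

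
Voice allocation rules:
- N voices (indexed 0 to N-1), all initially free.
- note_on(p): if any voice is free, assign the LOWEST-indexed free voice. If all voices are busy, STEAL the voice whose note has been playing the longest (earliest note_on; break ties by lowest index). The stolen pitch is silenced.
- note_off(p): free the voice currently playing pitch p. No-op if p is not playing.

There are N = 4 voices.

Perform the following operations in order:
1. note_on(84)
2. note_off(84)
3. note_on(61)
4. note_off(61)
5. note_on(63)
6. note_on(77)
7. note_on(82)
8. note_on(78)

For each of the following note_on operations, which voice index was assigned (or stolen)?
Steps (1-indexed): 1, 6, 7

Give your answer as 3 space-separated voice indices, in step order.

Op 1: note_on(84): voice 0 is free -> assigned | voices=[84 - - -]
Op 2: note_off(84): free voice 0 | voices=[- - - -]
Op 3: note_on(61): voice 0 is free -> assigned | voices=[61 - - -]
Op 4: note_off(61): free voice 0 | voices=[- - - -]
Op 5: note_on(63): voice 0 is free -> assigned | voices=[63 - - -]
Op 6: note_on(77): voice 1 is free -> assigned | voices=[63 77 - -]
Op 7: note_on(82): voice 2 is free -> assigned | voices=[63 77 82 -]
Op 8: note_on(78): voice 3 is free -> assigned | voices=[63 77 82 78]

Answer: 0 1 2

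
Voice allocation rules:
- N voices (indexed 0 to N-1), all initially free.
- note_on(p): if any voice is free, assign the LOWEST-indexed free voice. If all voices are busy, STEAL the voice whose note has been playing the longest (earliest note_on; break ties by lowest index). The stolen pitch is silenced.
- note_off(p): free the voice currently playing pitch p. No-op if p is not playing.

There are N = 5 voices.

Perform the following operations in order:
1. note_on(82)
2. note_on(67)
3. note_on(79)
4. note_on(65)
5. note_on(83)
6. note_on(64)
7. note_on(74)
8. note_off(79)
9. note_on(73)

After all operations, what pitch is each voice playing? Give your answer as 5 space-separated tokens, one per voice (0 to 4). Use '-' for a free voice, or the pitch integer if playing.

Op 1: note_on(82): voice 0 is free -> assigned | voices=[82 - - - -]
Op 2: note_on(67): voice 1 is free -> assigned | voices=[82 67 - - -]
Op 3: note_on(79): voice 2 is free -> assigned | voices=[82 67 79 - -]
Op 4: note_on(65): voice 3 is free -> assigned | voices=[82 67 79 65 -]
Op 5: note_on(83): voice 4 is free -> assigned | voices=[82 67 79 65 83]
Op 6: note_on(64): all voices busy, STEAL voice 0 (pitch 82, oldest) -> assign | voices=[64 67 79 65 83]
Op 7: note_on(74): all voices busy, STEAL voice 1 (pitch 67, oldest) -> assign | voices=[64 74 79 65 83]
Op 8: note_off(79): free voice 2 | voices=[64 74 - 65 83]
Op 9: note_on(73): voice 2 is free -> assigned | voices=[64 74 73 65 83]

Answer: 64 74 73 65 83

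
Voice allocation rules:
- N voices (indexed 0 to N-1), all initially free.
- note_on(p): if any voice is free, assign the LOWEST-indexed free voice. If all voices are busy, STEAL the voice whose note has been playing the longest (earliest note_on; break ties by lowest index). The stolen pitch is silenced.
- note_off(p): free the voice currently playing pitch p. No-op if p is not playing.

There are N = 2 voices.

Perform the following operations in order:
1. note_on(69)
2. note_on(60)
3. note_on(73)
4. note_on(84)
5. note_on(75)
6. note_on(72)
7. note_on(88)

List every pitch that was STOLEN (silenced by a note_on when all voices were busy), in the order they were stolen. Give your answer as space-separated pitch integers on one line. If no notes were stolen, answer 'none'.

Op 1: note_on(69): voice 0 is free -> assigned | voices=[69 -]
Op 2: note_on(60): voice 1 is free -> assigned | voices=[69 60]
Op 3: note_on(73): all voices busy, STEAL voice 0 (pitch 69, oldest) -> assign | voices=[73 60]
Op 4: note_on(84): all voices busy, STEAL voice 1 (pitch 60, oldest) -> assign | voices=[73 84]
Op 5: note_on(75): all voices busy, STEAL voice 0 (pitch 73, oldest) -> assign | voices=[75 84]
Op 6: note_on(72): all voices busy, STEAL voice 1 (pitch 84, oldest) -> assign | voices=[75 72]
Op 7: note_on(88): all voices busy, STEAL voice 0 (pitch 75, oldest) -> assign | voices=[88 72]

Answer: 69 60 73 84 75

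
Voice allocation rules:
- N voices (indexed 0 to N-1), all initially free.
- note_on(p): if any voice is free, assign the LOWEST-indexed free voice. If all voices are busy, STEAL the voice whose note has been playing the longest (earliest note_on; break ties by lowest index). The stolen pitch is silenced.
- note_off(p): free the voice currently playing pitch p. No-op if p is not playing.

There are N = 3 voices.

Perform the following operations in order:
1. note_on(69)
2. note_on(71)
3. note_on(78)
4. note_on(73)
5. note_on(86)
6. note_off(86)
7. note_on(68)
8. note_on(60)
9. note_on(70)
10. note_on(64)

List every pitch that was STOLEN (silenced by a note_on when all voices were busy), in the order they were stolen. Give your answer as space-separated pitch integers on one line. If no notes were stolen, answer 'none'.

Op 1: note_on(69): voice 0 is free -> assigned | voices=[69 - -]
Op 2: note_on(71): voice 1 is free -> assigned | voices=[69 71 -]
Op 3: note_on(78): voice 2 is free -> assigned | voices=[69 71 78]
Op 4: note_on(73): all voices busy, STEAL voice 0 (pitch 69, oldest) -> assign | voices=[73 71 78]
Op 5: note_on(86): all voices busy, STEAL voice 1 (pitch 71, oldest) -> assign | voices=[73 86 78]
Op 6: note_off(86): free voice 1 | voices=[73 - 78]
Op 7: note_on(68): voice 1 is free -> assigned | voices=[73 68 78]
Op 8: note_on(60): all voices busy, STEAL voice 2 (pitch 78, oldest) -> assign | voices=[73 68 60]
Op 9: note_on(70): all voices busy, STEAL voice 0 (pitch 73, oldest) -> assign | voices=[70 68 60]
Op 10: note_on(64): all voices busy, STEAL voice 1 (pitch 68, oldest) -> assign | voices=[70 64 60]

Answer: 69 71 78 73 68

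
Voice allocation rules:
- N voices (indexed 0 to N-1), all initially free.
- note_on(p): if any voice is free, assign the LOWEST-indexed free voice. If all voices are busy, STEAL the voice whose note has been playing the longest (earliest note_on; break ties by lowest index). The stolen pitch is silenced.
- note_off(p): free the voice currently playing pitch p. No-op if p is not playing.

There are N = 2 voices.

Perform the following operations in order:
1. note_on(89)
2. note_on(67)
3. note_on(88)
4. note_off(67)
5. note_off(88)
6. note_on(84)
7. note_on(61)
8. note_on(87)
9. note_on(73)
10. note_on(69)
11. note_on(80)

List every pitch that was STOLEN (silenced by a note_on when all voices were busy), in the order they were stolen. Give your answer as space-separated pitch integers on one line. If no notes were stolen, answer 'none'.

Op 1: note_on(89): voice 0 is free -> assigned | voices=[89 -]
Op 2: note_on(67): voice 1 is free -> assigned | voices=[89 67]
Op 3: note_on(88): all voices busy, STEAL voice 0 (pitch 89, oldest) -> assign | voices=[88 67]
Op 4: note_off(67): free voice 1 | voices=[88 -]
Op 5: note_off(88): free voice 0 | voices=[- -]
Op 6: note_on(84): voice 0 is free -> assigned | voices=[84 -]
Op 7: note_on(61): voice 1 is free -> assigned | voices=[84 61]
Op 8: note_on(87): all voices busy, STEAL voice 0 (pitch 84, oldest) -> assign | voices=[87 61]
Op 9: note_on(73): all voices busy, STEAL voice 1 (pitch 61, oldest) -> assign | voices=[87 73]
Op 10: note_on(69): all voices busy, STEAL voice 0 (pitch 87, oldest) -> assign | voices=[69 73]
Op 11: note_on(80): all voices busy, STEAL voice 1 (pitch 73, oldest) -> assign | voices=[69 80]

Answer: 89 84 61 87 73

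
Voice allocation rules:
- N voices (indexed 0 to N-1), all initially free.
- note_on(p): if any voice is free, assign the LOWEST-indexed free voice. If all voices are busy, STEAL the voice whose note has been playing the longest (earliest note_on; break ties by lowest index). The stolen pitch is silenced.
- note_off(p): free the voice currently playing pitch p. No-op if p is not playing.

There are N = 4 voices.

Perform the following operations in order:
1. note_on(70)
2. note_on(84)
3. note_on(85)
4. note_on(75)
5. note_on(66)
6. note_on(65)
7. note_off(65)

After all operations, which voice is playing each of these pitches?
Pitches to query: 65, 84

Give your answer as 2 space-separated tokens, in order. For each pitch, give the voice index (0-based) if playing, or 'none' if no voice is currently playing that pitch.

Answer: none none

Derivation:
Op 1: note_on(70): voice 0 is free -> assigned | voices=[70 - - -]
Op 2: note_on(84): voice 1 is free -> assigned | voices=[70 84 - -]
Op 3: note_on(85): voice 2 is free -> assigned | voices=[70 84 85 -]
Op 4: note_on(75): voice 3 is free -> assigned | voices=[70 84 85 75]
Op 5: note_on(66): all voices busy, STEAL voice 0 (pitch 70, oldest) -> assign | voices=[66 84 85 75]
Op 6: note_on(65): all voices busy, STEAL voice 1 (pitch 84, oldest) -> assign | voices=[66 65 85 75]
Op 7: note_off(65): free voice 1 | voices=[66 - 85 75]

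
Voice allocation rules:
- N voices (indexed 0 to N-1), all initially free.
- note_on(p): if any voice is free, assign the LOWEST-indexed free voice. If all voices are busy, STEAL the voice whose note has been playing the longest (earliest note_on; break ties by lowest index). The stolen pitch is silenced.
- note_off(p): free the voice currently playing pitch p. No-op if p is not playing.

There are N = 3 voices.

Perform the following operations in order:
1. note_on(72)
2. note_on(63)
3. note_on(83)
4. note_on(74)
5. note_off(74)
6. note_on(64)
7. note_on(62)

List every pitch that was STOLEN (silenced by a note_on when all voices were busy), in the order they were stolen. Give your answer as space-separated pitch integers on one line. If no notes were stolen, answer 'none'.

Answer: 72 63

Derivation:
Op 1: note_on(72): voice 0 is free -> assigned | voices=[72 - -]
Op 2: note_on(63): voice 1 is free -> assigned | voices=[72 63 -]
Op 3: note_on(83): voice 2 is free -> assigned | voices=[72 63 83]
Op 4: note_on(74): all voices busy, STEAL voice 0 (pitch 72, oldest) -> assign | voices=[74 63 83]
Op 5: note_off(74): free voice 0 | voices=[- 63 83]
Op 6: note_on(64): voice 0 is free -> assigned | voices=[64 63 83]
Op 7: note_on(62): all voices busy, STEAL voice 1 (pitch 63, oldest) -> assign | voices=[64 62 83]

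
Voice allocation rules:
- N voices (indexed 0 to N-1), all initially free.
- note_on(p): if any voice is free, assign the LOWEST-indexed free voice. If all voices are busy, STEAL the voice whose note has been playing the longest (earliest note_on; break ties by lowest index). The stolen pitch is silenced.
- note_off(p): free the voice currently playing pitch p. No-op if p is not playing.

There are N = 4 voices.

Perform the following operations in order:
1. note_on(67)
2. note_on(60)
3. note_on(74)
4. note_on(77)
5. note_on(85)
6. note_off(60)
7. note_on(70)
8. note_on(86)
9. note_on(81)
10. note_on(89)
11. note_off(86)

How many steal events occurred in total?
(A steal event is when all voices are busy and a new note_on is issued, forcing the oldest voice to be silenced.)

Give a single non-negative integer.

Answer: 4

Derivation:
Op 1: note_on(67): voice 0 is free -> assigned | voices=[67 - - -]
Op 2: note_on(60): voice 1 is free -> assigned | voices=[67 60 - -]
Op 3: note_on(74): voice 2 is free -> assigned | voices=[67 60 74 -]
Op 4: note_on(77): voice 3 is free -> assigned | voices=[67 60 74 77]
Op 5: note_on(85): all voices busy, STEAL voice 0 (pitch 67, oldest) -> assign | voices=[85 60 74 77]
Op 6: note_off(60): free voice 1 | voices=[85 - 74 77]
Op 7: note_on(70): voice 1 is free -> assigned | voices=[85 70 74 77]
Op 8: note_on(86): all voices busy, STEAL voice 2 (pitch 74, oldest) -> assign | voices=[85 70 86 77]
Op 9: note_on(81): all voices busy, STEAL voice 3 (pitch 77, oldest) -> assign | voices=[85 70 86 81]
Op 10: note_on(89): all voices busy, STEAL voice 0 (pitch 85, oldest) -> assign | voices=[89 70 86 81]
Op 11: note_off(86): free voice 2 | voices=[89 70 - 81]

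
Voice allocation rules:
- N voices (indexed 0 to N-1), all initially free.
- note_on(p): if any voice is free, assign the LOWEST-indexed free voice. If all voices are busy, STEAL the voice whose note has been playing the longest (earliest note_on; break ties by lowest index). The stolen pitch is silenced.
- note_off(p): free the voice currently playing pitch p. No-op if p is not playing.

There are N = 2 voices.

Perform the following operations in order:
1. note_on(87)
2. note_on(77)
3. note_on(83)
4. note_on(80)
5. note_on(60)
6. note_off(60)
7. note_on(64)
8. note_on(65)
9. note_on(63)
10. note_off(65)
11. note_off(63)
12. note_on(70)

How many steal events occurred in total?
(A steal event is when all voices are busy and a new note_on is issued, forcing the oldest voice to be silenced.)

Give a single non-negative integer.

Answer: 5

Derivation:
Op 1: note_on(87): voice 0 is free -> assigned | voices=[87 -]
Op 2: note_on(77): voice 1 is free -> assigned | voices=[87 77]
Op 3: note_on(83): all voices busy, STEAL voice 0 (pitch 87, oldest) -> assign | voices=[83 77]
Op 4: note_on(80): all voices busy, STEAL voice 1 (pitch 77, oldest) -> assign | voices=[83 80]
Op 5: note_on(60): all voices busy, STEAL voice 0 (pitch 83, oldest) -> assign | voices=[60 80]
Op 6: note_off(60): free voice 0 | voices=[- 80]
Op 7: note_on(64): voice 0 is free -> assigned | voices=[64 80]
Op 8: note_on(65): all voices busy, STEAL voice 1 (pitch 80, oldest) -> assign | voices=[64 65]
Op 9: note_on(63): all voices busy, STEAL voice 0 (pitch 64, oldest) -> assign | voices=[63 65]
Op 10: note_off(65): free voice 1 | voices=[63 -]
Op 11: note_off(63): free voice 0 | voices=[- -]
Op 12: note_on(70): voice 0 is free -> assigned | voices=[70 -]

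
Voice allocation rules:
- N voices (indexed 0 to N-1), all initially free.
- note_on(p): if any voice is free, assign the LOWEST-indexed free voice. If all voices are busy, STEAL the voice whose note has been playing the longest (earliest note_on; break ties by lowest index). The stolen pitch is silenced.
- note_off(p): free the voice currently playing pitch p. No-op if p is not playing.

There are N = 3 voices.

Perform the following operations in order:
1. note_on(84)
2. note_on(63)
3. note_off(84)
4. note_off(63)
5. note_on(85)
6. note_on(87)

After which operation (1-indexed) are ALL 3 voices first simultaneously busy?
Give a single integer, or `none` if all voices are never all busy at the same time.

Answer: none

Derivation:
Op 1: note_on(84): voice 0 is free -> assigned | voices=[84 - -]
Op 2: note_on(63): voice 1 is free -> assigned | voices=[84 63 -]
Op 3: note_off(84): free voice 0 | voices=[- 63 -]
Op 4: note_off(63): free voice 1 | voices=[- - -]
Op 5: note_on(85): voice 0 is free -> assigned | voices=[85 - -]
Op 6: note_on(87): voice 1 is free -> assigned | voices=[85 87 -]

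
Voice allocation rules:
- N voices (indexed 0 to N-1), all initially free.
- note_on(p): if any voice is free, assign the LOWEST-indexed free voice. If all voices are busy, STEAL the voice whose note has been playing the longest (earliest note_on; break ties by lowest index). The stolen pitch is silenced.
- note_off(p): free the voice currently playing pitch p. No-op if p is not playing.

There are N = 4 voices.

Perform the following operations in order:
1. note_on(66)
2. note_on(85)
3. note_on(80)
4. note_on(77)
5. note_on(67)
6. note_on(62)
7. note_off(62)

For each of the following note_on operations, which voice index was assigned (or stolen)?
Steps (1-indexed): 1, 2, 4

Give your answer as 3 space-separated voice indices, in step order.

Answer: 0 1 3

Derivation:
Op 1: note_on(66): voice 0 is free -> assigned | voices=[66 - - -]
Op 2: note_on(85): voice 1 is free -> assigned | voices=[66 85 - -]
Op 3: note_on(80): voice 2 is free -> assigned | voices=[66 85 80 -]
Op 4: note_on(77): voice 3 is free -> assigned | voices=[66 85 80 77]
Op 5: note_on(67): all voices busy, STEAL voice 0 (pitch 66, oldest) -> assign | voices=[67 85 80 77]
Op 6: note_on(62): all voices busy, STEAL voice 1 (pitch 85, oldest) -> assign | voices=[67 62 80 77]
Op 7: note_off(62): free voice 1 | voices=[67 - 80 77]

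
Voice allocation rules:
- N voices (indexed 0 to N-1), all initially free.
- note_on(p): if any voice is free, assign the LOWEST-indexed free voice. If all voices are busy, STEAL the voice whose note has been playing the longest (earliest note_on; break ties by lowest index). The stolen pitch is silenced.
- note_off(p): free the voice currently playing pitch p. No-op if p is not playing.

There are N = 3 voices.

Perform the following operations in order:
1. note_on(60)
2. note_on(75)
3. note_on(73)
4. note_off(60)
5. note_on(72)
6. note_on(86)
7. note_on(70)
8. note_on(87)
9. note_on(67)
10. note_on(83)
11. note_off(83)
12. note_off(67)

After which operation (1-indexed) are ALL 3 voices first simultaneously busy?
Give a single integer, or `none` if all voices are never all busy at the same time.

Answer: 3

Derivation:
Op 1: note_on(60): voice 0 is free -> assigned | voices=[60 - -]
Op 2: note_on(75): voice 1 is free -> assigned | voices=[60 75 -]
Op 3: note_on(73): voice 2 is free -> assigned | voices=[60 75 73]
Op 4: note_off(60): free voice 0 | voices=[- 75 73]
Op 5: note_on(72): voice 0 is free -> assigned | voices=[72 75 73]
Op 6: note_on(86): all voices busy, STEAL voice 1 (pitch 75, oldest) -> assign | voices=[72 86 73]
Op 7: note_on(70): all voices busy, STEAL voice 2 (pitch 73, oldest) -> assign | voices=[72 86 70]
Op 8: note_on(87): all voices busy, STEAL voice 0 (pitch 72, oldest) -> assign | voices=[87 86 70]
Op 9: note_on(67): all voices busy, STEAL voice 1 (pitch 86, oldest) -> assign | voices=[87 67 70]
Op 10: note_on(83): all voices busy, STEAL voice 2 (pitch 70, oldest) -> assign | voices=[87 67 83]
Op 11: note_off(83): free voice 2 | voices=[87 67 -]
Op 12: note_off(67): free voice 1 | voices=[87 - -]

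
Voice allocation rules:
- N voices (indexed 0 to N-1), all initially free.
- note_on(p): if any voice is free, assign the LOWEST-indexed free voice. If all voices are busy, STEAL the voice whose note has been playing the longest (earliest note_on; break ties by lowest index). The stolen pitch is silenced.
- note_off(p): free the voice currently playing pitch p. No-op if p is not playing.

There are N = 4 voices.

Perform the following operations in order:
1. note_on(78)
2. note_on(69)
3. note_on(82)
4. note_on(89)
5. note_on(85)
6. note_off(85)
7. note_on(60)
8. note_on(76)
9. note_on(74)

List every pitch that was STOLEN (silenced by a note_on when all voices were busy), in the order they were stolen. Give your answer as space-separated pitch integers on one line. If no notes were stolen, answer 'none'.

Answer: 78 69 82

Derivation:
Op 1: note_on(78): voice 0 is free -> assigned | voices=[78 - - -]
Op 2: note_on(69): voice 1 is free -> assigned | voices=[78 69 - -]
Op 3: note_on(82): voice 2 is free -> assigned | voices=[78 69 82 -]
Op 4: note_on(89): voice 3 is free -> assigned | voices=[78 69 82 89]
Op 5: note_on(85): all voices busy, STEAL voice 0 (pitch 78, oldest) -> assign | voices=[85 69 82 89]
Op 6: note_off(85): free voice 0 | voices=[- 69 82 89]
Op 7: note_on(60): voice 0 is free -> assigned | voices=[60 69 82 89]
Op 8: note_on(76): all voices busy, STEAL voice 1 (pitch 69, oldest) -> assign | voices=[60 76 82 89]
Op 9: note_on(74): all voices busy, STEAL voice 2 (pitch 82, oldest) -> assign | voices=[60 76 74 89]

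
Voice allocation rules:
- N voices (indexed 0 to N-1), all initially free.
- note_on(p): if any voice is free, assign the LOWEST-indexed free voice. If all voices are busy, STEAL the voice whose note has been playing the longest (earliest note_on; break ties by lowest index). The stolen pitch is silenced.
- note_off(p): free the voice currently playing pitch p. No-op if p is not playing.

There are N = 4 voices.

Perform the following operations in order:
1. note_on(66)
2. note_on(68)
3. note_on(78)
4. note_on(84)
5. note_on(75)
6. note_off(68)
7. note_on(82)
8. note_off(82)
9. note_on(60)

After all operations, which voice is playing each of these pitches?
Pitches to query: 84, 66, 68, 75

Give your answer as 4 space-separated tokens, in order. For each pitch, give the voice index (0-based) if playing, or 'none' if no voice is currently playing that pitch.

Op 1: note_on(66): voice 0 is free -> assigned | voices=[66 - - -]
Op 2: note_on(68): voice 1 is free -> assigned | voices=[66 68 - -]
Op 3: note_on(78): voice 2 is free -> assigned | voices=[66 68 78 -]
Op 4: note_on(84): voice 3 is free -> assigned | voices=[66 68 78 84]
Op 5: note_on(75): all voices busy, STEAL voice 0 (pitch 66, oldest) -> assign | voices=[75 68 78 84]
Op 6: note_off(68): free voice 1 | voices=[75 - 78 84]
Op 7: note_on(82): voice 1 is free -> assigned | voices=[75 82 78 84]
Op 8: note_off(82): free voice 1 | voices=[75 - 78 84]
Op 9: note_on(60): voice 1 is free -> assigned | voices=[75 60 78 84]

Answer: 3 none none 0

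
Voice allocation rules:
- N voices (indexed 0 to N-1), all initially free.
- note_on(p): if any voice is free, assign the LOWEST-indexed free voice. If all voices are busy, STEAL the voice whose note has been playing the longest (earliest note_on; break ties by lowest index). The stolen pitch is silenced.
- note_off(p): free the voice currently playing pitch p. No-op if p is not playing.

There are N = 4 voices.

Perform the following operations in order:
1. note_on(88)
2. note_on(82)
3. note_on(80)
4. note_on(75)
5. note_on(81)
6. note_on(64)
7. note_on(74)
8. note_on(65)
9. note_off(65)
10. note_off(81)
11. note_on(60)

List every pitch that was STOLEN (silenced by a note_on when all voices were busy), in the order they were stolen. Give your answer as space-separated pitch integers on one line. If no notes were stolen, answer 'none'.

Answer: 88 82 80 75

Derivation:
Op 1: note_on(88): voice 0 is free -> assigned | voices=[88 - - -]
Op 2: note_on(82): voice 1 is free -> assigned | voices=[88 82 - -]
Op 3: note_on(80): voice 2 is free -> assigned | voices=[88 82 80 -]
Op 4: note_on(75): voice 3 is free -> assigned | voices=[88 82 80 75]
Op 5: note_on(81): all voices busy, STEAL voice 0 (pitch 88, oldest) -> assign | voices=[81 82 80 75]
Op 6: note_on(64): all voices busy, STEAL voice 1 (pitch 82, oldest) -> assign | voices=[81 64 80 75]
Op 7: note_on(74): all voices busy, STEAL voice 2 (pitch 80, oldest) -> assign | voices=[81 64 74 75]
Op 8: note_on(65): all voices busy, STEAL voice 3 (pitch 75, oldest) -> assign | voices=[81 64 74 65]
Op 9: note_off(65): free voice 3 | voices=[81 64 74 -]
Op 10: note_off(81): free voice 0 | voices=[- 64 74 -]
Op 11: note_on(60): voice 0 is free -> assigned | voices=[60 64 74 -]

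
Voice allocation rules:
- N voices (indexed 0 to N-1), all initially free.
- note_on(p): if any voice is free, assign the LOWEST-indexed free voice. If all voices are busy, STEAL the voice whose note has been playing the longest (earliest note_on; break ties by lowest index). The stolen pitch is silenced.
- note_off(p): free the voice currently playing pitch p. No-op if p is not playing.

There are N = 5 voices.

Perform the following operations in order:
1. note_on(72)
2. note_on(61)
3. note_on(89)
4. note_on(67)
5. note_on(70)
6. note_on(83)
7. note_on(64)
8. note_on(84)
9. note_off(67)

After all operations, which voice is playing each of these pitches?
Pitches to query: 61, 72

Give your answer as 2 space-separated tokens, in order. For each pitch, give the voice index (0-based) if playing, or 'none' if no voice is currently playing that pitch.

Answer: none none

Derivation:
Op 1: note_on(72): voice 0 is free -> assigned | voices=[72 - - - -]
Op 2: note_on(61): voice 1 is free -> assigned | voices=[72 61 - - -]
Op 3: note_on(89): voice 2 is free -> assigned | voices=[72 61 89 - -]
Op 4: note_on(67): voice 3 is free -> assigned | voices=[72 61 89 67 -]
Op 5: note_on(70): voice 4 is free -> assigned | voices=[72 61 89 67 70]
Op 6: note_on(83): all voices busy, STEAL voice 0 (pitch 72, oldest) -> assign | voices=[83 61 89 67 70]
Op 7: note_on(64): all voices busy, STEAL voice 1 (pitch 61, oldest) -> assign | voices=[83 64 89 67 70]
Op 8: note_on(84): all voices busy, STEAL voice 2 (pitch 89, oldest) -> assign | voices=[83 64 84 67 70]
Op 9: note_off(67): free voice 3 | voices=[83 64 84 - 70]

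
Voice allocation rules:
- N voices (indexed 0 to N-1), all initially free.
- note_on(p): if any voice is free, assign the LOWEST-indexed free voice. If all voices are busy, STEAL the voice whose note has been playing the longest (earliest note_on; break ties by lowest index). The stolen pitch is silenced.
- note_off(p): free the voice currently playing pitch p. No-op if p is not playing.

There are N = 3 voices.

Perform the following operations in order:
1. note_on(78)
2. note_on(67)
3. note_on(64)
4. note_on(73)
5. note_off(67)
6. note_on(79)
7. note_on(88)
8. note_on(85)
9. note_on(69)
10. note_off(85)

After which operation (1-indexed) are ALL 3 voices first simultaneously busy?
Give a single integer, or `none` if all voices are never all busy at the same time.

Answer: 3

Derivation:
Op 1: note_on(78): voice 0 is free -> assigned | voices=[78 - -]
Op 2: note_on(67): voice 1 is free -> assigned | voices=[78 67 -]
Op 3: note_on(64): voice 2 is free -> assigned | voices=[78 67 64]
Op 4: note_on(73): all voices busy, STEAL voice 0 (pitch 78, oldest) -> assign | voices=[73 67 64]
Op 5: note_off(67): free voice 1 | voices=[73 - 64]
Op 6: note_on(79): voice 1 is free -> assigned | voices=[73 79 64]
Op 7: note_on(88): all voices busy, STEAL voice 2 (pitch 64, oldest) -> assign | voices=[73 79 88]
Op 8: note_on(85): all voices busy, STEAL voice 0 (pitch 73, oldest) -> assign | voices=[85 79 88]
Op 9: note_on(69): all voices busy, STEAL voice 1 (pitch 79, oldest) -> assign | voices=[85 69 88]
Op 10: note_off(85): free voice 0 | voices=[- 69 88]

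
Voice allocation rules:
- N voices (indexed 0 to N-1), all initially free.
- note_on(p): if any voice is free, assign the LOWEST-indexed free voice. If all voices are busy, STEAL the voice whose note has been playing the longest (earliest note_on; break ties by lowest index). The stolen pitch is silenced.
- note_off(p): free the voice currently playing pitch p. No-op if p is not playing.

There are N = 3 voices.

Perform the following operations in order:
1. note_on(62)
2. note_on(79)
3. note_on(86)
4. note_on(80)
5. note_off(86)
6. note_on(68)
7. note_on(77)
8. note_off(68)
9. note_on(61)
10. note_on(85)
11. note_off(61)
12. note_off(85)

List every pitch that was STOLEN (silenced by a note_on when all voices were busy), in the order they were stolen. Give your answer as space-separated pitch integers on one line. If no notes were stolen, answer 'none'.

Answer: 62 79 80

Derivation:
Op 1: note_on(62): voice 0 is free -> assigned | voices=[62 - -]
Op 2: note_on(79): voice 1 is free -> assigned | voices=[62 79 -]
Op 3: note_on(86): voice 2 is free -> assigned | voices=[62 79 86]
Op 4: note_on(80): all voices busy, STEAL voice 0 (pitch 62, oldest) -> assign | voices=[80 79 86]
Op 5: note_off(86): free voice 2 | voices=[80 79 -]
Op 6: note_on(68): voice 2 is free -> assigned | voices=[80 79 68]
Op 7: note_on(77): all voices busy, STEAL voice 1 (pitch 79, oldest) -> assign | voices=[80 77 68]
Op 8: note_off(68): free voice 2 | voices=[80 77 -]
Op 9: note_on(61): voice 2 is free -> assigned | voices=[80 77 61]
Op 10: note_on(85): all voices busy, STEAL voice 0 (pitch 80, oldest) -> assign | voices=[85 77 61]
Op 11: note_off(61): free voice 2 | voices=[85 77 -]
Op 12: note_off(85): free voice 0 | voices=[- 77 -]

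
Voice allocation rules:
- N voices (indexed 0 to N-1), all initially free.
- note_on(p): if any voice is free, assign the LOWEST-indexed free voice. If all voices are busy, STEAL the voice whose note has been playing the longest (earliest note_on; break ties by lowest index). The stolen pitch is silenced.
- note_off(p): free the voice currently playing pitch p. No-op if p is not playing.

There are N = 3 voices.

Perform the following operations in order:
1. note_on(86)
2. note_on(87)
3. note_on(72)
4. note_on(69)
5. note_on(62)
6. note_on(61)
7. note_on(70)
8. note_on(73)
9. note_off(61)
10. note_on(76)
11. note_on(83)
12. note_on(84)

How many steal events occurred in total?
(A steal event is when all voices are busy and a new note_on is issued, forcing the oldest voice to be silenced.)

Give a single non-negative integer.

Op 1: note_on(86): voice 0 is free -> assigned | voices=[86 - -]
Op 2: note_on(87): voice 1 is free -> assigned | voices=[86 87 -]
Op 3: note_on(72): voice 2 is free -> assigned | voices=[86 87 72]
Op 4: note_on(69): all voices busy, STEAL voice 0 (pitch 86, oldest) -> assign | voices=[69 87 72]
Op 5: note_on(62): all voices busy, STEAL voice 1 (pitch 87, oldest) -> assign | voices=[69 62 72]
Op 6: note_on(61): all voices busy, STEAL voice 2 (pitch 72, oldest) -> assign | voices=[69 62 61]
Op 7: note_on(70): all voices busy, STEAL voice 0 (pitch 69, oldest) -> assign | voices=[70 62 61]
Op 8: note_on(73): all voices busy, STEAL voice 1 (pitch 62, oldest) -> assign | voices=[70 73 61]
Op 9: note_off(61): free voice 2 | voices=[70 73 -]
Op 10: note_on(76): voice 2 is free -> assigned | voices=[70 73 76]
Op 11: note_on(83): all voices busy, STEAL voice 0 (pitch 70, oldest) -> assign | voices=[83 73 76]
Op 12: note_on(84): all voices busy, STEAL voice 1 (pitch 73, oldest) -> assign | voices=[83 84 76]

Answer: 7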